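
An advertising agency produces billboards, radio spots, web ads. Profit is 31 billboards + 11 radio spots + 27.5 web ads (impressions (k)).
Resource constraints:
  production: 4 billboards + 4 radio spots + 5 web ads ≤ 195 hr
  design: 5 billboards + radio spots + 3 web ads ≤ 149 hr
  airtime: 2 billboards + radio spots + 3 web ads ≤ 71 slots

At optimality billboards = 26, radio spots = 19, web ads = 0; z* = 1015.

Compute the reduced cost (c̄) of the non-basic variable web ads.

-5.5

Binding: design and airtime. Non-binding: production (15 unused).
Slack constraints have shadow price 0 (complementary slackness).
The binding rows give the dual system: 5·y_design + 2·y_airtime = 31 and 1·y_design + 1·y_airtime = 11.
→ y_design = 3 and y_airtime = 8.
Reduced cost of web ads: c₃ − yᵀa₃ = 27.5 − (3·3 + 8·3) = 27.5 − 33 = -5.5.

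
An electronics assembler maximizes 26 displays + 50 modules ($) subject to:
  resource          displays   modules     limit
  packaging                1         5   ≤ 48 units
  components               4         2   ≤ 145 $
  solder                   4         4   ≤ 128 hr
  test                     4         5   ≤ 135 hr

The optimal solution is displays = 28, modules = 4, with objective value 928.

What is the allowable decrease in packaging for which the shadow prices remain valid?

Binding constraints: packaging, solder. The basis is B = [[1,5],[4,4]] with det -16.
Per unit decrease in packaging, x* moves by d = (0.25, -0.25).
The basis stays optimal until modules reaches 0; allowable decrease = 16 units.

16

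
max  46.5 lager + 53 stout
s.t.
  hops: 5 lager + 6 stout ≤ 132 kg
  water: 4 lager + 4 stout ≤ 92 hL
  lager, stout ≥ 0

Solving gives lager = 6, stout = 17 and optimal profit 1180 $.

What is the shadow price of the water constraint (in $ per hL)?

At the optimum: hops uses 132 of 132 (binding); water uses 92 of 92 (binding).
From A_Bᵀ y = c: 5·y_hops + 4·y_water = 46.5; 6·y_hops + 4·y_water = 53.
Solving: y_hops = 6.5, y_water = 3.5.
Shadow price of water = 3.5.

3.5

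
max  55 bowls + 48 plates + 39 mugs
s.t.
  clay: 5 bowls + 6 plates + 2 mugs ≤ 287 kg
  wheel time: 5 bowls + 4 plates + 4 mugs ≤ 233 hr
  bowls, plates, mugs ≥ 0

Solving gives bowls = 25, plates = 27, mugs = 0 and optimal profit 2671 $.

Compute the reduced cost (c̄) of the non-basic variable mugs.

-1

Check each constraint at x*: clay 287/287 (tight); wheel time 233/233 (tight).
Dual feasibility on the basic columns requires 5·y_clay + 5·y_wheel time = 55, 6·y_clay + 4·y_wheel time = 48.
→ y_clay = 2 and y_wheel time = 9.
Reduced cost of mugs: c₃ − yᵀa₃ = 39 − (2·2 + 9·4) = 39 − 40 = -1.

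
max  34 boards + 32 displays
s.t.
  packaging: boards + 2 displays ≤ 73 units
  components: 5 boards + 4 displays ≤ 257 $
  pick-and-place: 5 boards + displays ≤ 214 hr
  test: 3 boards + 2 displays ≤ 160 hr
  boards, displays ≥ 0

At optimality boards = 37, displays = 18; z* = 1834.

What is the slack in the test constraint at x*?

test used = 3·37 + 2·18 = 147; slack = 160 − 147 = 13.

13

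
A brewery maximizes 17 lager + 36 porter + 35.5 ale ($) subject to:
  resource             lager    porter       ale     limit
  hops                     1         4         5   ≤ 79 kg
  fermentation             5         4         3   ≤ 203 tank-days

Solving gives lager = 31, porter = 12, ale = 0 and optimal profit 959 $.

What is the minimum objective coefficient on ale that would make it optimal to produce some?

Check each constraint at x*: hops 79/79 (tight); fermentation 203/203 (tight).
Dual feasibility on the basic columns requires 1·y_hops + 5·y_fermentation = 17, 4·y_hops + 4·y_fermentation = 36.
→ y_hops = 7 and y_fermentation = 2.
ale enters the basis when its profit ≥ yᵀa₃ = 7·5 + 2·3 = 41.

41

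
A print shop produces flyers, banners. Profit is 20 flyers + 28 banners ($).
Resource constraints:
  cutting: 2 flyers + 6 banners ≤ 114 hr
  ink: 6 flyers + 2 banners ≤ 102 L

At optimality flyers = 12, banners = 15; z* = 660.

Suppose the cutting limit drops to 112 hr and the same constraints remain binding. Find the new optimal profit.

652

Both cutting and ink are binding at x*.
Dual feasibility on the basic columns requires 2·y_cutting + 6·y_ink = 20, 6·y_cutting + 2·y_ink = 28.
Solving: y_cutting = 4, y_ink = 2.
Δz = y_cutting·Δb = 4 × (-2) = -8, so new z* = 660 − 8 = 652.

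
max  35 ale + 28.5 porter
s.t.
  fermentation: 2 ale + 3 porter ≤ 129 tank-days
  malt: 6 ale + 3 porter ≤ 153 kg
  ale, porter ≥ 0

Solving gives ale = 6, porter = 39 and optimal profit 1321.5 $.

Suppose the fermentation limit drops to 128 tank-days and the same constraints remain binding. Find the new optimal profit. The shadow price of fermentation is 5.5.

Δb = -1, so new z* = 1321.5 + (5.5)·(-1) = 1321.5 − 5.5 = 1316.

1316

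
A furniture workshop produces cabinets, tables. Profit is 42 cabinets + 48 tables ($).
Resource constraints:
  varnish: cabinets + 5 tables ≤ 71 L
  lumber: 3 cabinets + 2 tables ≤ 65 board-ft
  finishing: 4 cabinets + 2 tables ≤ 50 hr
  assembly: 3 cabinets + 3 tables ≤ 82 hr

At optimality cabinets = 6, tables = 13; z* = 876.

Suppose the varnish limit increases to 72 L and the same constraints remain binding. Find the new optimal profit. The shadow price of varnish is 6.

Δb = 1, so new z* = 876 + (6)·(1) = 876 + 6 = 882.

882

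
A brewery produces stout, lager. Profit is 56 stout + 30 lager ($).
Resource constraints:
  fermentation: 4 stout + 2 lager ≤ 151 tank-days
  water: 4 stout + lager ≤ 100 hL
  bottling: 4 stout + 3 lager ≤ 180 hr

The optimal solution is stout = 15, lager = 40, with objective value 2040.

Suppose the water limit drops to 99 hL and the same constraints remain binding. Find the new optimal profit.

Binding: water and bottling. Non-binding: fermentation (11 unused).
Since fermentation is not tight, its dual is 0.
The binding rows give the dual system: 4·y_water + 4·y_bottling = 56 and 1·y_water + 3·y_bottling = 30.
This yields shadow prices y_water = 6, y_bottling = 8.
Δz = y_water·Δb = 6 × (-1) = -6, so new z* = 2040 − 6 = 2034.

2034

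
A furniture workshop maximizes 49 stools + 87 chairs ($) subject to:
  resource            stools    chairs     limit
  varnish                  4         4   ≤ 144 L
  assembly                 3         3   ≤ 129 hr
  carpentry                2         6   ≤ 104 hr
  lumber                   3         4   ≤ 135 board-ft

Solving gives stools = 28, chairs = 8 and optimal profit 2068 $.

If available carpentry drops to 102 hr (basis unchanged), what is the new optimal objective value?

2049

Binding: varnish and carpentry. Non-binding: assembly (21 unused), lumber (19 unused).
Slack constraints have shadow price 0 (complementary slackness).
From A_Bᵀ y = c: 4·y_varnish + 2·y_carpentry = 49; 4·y_varnish + 6·y_carpentry = 87.
Solving: y_varnish = 7.5, y_carpentry = 9.5.
Δz = y_carpentry·Δb = 9.5 × (-2) = -19, so new z* = 2068 − 19 = 2049.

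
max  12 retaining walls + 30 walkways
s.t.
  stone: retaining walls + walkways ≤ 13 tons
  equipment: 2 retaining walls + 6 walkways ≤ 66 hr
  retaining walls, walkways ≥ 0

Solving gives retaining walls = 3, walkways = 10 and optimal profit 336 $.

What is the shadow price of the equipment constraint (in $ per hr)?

Both stone and equipment are binding at x*.
The binding rows give the dual system: 1·y_stone + 2·y_equipment = 12 and 1·y_stone + 6·y_equipment = 30.
→ y_stone = 3 and y_equipment = 4.5.
Shadow price of equipment = 4.5.

4.5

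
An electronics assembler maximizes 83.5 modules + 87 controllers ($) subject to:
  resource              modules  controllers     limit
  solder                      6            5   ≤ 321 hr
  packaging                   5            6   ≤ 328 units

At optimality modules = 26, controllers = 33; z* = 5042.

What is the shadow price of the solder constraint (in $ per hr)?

At the optimum: solder uses 321 of 321 (binding); packaging uses 328 of 328 (binding).
From A_Bᵀ y = c: 6·y_solder + 5·y_packaging = 83.5; 5·y_solder + 6·y_packaging = 87.
→ y_solder = 6 and y_packaging = 9.5.
Shadow price of solder = 6.

6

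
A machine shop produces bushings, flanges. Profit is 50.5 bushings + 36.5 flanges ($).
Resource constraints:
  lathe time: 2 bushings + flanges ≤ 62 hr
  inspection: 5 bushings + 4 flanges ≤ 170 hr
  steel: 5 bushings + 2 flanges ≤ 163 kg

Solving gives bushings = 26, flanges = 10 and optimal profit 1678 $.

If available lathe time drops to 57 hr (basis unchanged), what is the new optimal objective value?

Check each constraint at x*: lathe time 62/62 (tight); inspection 170/170 (tight); steel 150/163 (slack 13).
Slack constraints have shadow price 0 (complementary slackness).
From A_Bᵀ y = c: 2·y_lathe time + 5·y_inspection = 50.5; 1·y_lathe time + 4·y_inspection = 36.5.
Solving: y_lathe time = 6.5, y_inspection = 7.5.
Δz = y_lathe time·Δb = 6.5 × (-5) = -32.5, so new z* = 1678 − 32.5 = 1645.5.

1645.5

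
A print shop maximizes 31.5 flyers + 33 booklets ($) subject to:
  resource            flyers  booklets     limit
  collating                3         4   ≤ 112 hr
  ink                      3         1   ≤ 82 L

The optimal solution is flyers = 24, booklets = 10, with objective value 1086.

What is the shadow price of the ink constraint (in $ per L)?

3

At the optimum: collating uses 112 of 112 (binding); ink uses 82 of 82 (binding).
Dual feasibility on the basic columns requires 3·y_collating + 3·y_ink = 31.5, 4·y_collating + 1·y_ink = 33.
Solving: y_collating = 7.5, y_ink = 3.
Shadow price of ink = 3.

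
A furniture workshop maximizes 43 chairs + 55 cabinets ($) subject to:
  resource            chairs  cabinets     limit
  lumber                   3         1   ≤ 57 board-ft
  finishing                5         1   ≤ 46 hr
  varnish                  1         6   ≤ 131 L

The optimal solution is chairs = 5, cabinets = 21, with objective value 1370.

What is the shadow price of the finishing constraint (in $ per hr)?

At the optimum: lumber uses 36 of 57 (slack = 21); finishing uses 46 of 46 (binding); varnish uses 131 of 131 (binding).
Slack constraints have shadow price 0 (complementary slackness).
From A_Bᵀ y = c: 5·y_finishing + 1·y_varnish = 43; 1·y_finishing + 6·y_varnish = 55.
This yields shadow prices y_finishing = 7, y_varnish = 8.
Shadow price of finishing = 7.

7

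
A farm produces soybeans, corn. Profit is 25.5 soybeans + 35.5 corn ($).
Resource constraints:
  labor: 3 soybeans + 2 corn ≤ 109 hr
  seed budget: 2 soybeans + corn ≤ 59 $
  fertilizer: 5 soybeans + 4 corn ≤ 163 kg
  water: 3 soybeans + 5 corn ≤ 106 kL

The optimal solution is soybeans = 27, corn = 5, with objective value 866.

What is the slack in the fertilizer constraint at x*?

fertilizer used = 5·27 + 4·5 = 155; slack = 163 − 155 = 8.

8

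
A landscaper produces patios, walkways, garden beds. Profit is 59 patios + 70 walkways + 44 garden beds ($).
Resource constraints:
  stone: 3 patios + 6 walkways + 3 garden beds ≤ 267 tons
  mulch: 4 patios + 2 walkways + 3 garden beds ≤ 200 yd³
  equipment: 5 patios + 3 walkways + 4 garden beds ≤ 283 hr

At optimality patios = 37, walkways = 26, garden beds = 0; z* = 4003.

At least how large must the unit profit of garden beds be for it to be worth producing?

51

At the optimum: stone uses 267 of 267 (binding); mulch uses 200 of 200 (binding); equipment uses 263 of 283 (slack = 20).
Since equipment is not tight, its dual is 0.
Dual feasibility on the basic columns requires 3·y_stone + 4·y_mulch = 59, 6·y_stone + 2·y_mulch = 70.
This yields shadow prices y_stone = 9, y_mulch = 8.
garden beds enters the basis when its profit ≥ yᵀa₃ = 9·3 + 8·3 = 51.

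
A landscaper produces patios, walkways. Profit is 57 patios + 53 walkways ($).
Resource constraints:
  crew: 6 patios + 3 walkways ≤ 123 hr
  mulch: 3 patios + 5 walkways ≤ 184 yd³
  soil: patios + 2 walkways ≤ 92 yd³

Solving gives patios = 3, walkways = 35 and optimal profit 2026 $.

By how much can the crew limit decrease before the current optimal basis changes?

12.6

Binding constraints: crew, mulch. The basis is B = [[6,3],[3,5]] with det 21.
Per unit decrease in crew, x* moves by d = (-0.2381, 0.1429).
The basis stays optimal until patios reaches 0; allowable decrease = 12.6 hr.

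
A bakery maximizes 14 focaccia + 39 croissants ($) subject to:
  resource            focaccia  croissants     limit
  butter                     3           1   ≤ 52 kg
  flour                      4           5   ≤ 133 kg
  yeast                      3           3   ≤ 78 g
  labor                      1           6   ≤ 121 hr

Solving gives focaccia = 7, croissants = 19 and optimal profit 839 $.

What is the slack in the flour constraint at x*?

10

flour used = 4·7 + 5·19 = 123; slack = 133 − 123 = 10.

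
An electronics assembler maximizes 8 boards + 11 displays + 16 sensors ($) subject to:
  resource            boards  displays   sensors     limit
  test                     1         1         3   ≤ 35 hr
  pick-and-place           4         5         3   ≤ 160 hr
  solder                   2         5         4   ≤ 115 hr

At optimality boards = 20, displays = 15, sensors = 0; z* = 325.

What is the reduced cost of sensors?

Check each constraint at x*: test 35/35 (tight); pick-and-place 155/160 (slack 5); solder 115/115 (tight).
Slack constraints have shadow price 0 (complementary slackness).
From A_Bᵀ y = c: 1·y_test + 2·y_solder = 8; 1·y_test + 5·y_solder = 11.
Solving: y_test = 6, y_solder = 1.
Reduced cost of sensors: c₃ − yᵀa₃ = 16 − (6·3 + 1·4) = 16 − 22 = -6.

-6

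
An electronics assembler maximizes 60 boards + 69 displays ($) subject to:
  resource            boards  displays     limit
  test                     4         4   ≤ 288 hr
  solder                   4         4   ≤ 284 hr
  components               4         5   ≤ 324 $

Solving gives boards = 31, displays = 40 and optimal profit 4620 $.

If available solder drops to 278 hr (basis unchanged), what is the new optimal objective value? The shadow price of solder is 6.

Δb = -6, so new z* = 4620 + (6)·(-6) = 4620 − 36 = 4584.

4584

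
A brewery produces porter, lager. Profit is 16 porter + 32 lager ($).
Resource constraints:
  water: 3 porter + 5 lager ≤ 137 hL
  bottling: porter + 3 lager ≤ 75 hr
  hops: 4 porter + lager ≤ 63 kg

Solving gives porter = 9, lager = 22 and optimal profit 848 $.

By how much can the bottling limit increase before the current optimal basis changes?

Binding constraints: water, bottling. The basis is B = [[3,5],[1,3]] with det 4.
Per unit increase in bottling, x* moves by d = (-1.25, 0.75).
The basis stays optimal until porter reaches 0; allowable increase = 7.2 hr.

7.2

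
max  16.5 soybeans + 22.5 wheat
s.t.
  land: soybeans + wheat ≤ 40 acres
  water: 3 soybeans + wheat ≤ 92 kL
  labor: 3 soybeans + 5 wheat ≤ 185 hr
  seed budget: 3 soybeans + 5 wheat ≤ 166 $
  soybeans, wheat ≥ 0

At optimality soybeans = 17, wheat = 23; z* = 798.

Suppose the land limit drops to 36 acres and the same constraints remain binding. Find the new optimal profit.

Binding: land and seed budget. Non-binding: water (18 unused), labor (19 unused).
By complementary slackness, y = 0 for the non-binding constraints.
The binding rows give the dual system: 1·y_land + 3·y_seed budget = 16.5 and 1·y_land + 5·y_seed budget = 22.5.
Solving: y_land = 7.5, y_seed budget = 3.
Δz = y_land·Δb = 7.5 × (-4) = -30, so new z* = 798 − 30 = 768.

768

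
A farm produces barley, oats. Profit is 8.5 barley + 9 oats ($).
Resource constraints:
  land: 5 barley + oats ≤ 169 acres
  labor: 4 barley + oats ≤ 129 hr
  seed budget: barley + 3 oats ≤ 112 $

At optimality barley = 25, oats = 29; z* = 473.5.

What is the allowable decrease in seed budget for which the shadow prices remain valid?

79.75

Binding constraints: labor, seed budget. The basis is B = [[4,1],[1,3]] with det 11.
Per unit decrease in seed budget, x* moves by d = (0.0909, -0.3636).
The basis stays optimal until oats reaches 0; allowable decrease = 79.75 $.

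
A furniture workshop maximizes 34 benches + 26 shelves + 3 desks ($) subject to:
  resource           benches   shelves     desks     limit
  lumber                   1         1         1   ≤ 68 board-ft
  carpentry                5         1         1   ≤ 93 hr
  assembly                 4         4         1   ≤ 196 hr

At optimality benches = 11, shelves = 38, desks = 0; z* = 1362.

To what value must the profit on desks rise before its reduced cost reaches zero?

Check each constraint at x*: lumber 49/68 (slack 19); carpentry 93/93 (tight); assembly 196/196 (tight).
Slack constraints have shadow price 0 (complementary slackness).
The binding rows give the dual system: 5·y_carpentry + 4·y_assembly = 34 and 1·y_carpentry + 4·y_assembly = 26.
This yields shadow prices y_carpentry = 2, y_assembly = 6.
desks enters the basis when its profit ≥ yᵀa₃ = 2·1 + 6·1 = 8.

8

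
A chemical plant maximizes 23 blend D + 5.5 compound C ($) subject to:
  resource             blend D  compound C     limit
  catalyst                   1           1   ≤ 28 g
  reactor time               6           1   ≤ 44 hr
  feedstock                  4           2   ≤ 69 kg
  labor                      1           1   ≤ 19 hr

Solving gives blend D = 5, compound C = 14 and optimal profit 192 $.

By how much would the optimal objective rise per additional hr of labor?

Binding: reactor time and labor. Non-binding: catalyst (9 unused), feedstock (21 unused).
Slack constraints have shadow price 0 (complementary slackness).
From A_Bᵀ y = c: 6·y_reactor time + 1·y_labor = 23; 1·y_reactor time + 1·y_labor = 5.5.
→ y_reactor time = 3.5 and y_labor = 2.
Shadow price of labor = 2.

2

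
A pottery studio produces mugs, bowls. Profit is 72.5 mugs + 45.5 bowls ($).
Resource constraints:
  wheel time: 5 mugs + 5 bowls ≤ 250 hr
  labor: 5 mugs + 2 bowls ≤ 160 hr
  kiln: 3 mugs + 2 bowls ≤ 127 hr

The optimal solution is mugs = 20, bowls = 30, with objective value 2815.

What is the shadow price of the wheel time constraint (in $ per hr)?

5.5

Check each constraint at x*: wheel time 250/250 (tight); labor 160/160 (tight); kiln 120/127 (slack 7).
Slack constraints have shadow price 0 (complementary slackness).
From A_Bᵀ y = c: 5·y_wheel time + 5·y_labor = 72.5; 5·y_wheel time + 2·y_labor = 45.5.
This yields shadow prices y_wheel time = 5.5, y_labor = 9.
Shadow price of wheel time = 5.5.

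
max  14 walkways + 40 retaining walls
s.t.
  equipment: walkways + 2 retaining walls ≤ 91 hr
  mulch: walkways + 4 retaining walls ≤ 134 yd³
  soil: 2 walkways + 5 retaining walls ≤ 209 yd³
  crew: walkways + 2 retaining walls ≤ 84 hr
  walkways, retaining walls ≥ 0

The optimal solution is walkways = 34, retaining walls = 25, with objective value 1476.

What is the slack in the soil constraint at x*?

16

soil used = 2·34 + 5·25 = 193; slack = 209 − 193 = 16.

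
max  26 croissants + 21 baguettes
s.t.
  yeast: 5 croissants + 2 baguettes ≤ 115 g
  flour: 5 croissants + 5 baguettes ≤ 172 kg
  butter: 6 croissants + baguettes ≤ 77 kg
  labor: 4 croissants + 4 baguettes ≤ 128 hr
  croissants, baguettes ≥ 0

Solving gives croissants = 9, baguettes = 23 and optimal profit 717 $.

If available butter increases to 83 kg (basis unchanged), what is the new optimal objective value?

Binding: butter and labor. Non-binding: yeast (24 unused), flour (12 unused).
Since yeast, flour are not tight, their duals are 0.
From A_Bᵀ y = c: 6·y_butter + 4·y_labor = 26; 1·y_butter + 4·y_labor = 21.
Solving: y_butter = 1, y_labor = 5.
Δz = y_butter·Δb = 1 × (6) = 6, so new z* = 717 + 6 = 723.

723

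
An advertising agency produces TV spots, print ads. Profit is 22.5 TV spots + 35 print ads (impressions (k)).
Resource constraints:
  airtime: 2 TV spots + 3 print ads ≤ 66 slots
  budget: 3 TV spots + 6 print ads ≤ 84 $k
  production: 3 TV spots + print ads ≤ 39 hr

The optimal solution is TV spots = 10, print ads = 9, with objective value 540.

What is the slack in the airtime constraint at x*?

airtime used = 2·10 + 3·9 = 47; slack = 66 − 47 = 19.

19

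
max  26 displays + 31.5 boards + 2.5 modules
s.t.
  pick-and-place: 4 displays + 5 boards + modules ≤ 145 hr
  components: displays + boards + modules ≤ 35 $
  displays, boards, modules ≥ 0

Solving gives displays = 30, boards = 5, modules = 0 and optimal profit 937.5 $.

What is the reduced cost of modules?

-7

Both pick-and-place and components are binding at x*.
From A_Bᵀ y = c: 4·y_pick-and-place + 1·y_components = 26; 5·y_pick-and-place + 1·y_components = 31.5.
This yields shadow prices y_pick-and-place = 5.5, y_components = 4.
Reduced cost of modules: c₃ − yᵀa₃ = 2.5 − (5.5·1 + 4·1) = 2.5 − 9.5 = -7.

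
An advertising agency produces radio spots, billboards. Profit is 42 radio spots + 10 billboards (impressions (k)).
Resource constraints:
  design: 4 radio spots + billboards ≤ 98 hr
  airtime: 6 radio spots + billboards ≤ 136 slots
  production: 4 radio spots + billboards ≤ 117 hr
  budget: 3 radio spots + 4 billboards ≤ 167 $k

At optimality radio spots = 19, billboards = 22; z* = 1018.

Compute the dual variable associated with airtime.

1

Check each constraint at x*: design 98/98 (tight); airtime 136/136 (tight); production 98/117 (slack 19); budget 145/167 (slack 22).
Since production, budget are not tight, their duals are 0.
The binding rows give the dual system: 4·y_design + 6·y_airtime = 42 and 1·y_design + 1·y_airtime = 10.
Solving: y_design = 9, y_airtime = 1.
Shadow price of airtime = 1.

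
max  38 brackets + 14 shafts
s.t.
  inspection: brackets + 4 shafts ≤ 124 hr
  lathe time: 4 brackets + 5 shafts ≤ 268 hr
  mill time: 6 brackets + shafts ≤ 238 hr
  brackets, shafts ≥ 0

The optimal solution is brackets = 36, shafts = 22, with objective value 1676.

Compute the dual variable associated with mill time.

6

Check each constraint at x*: inspection 124/124 (tight); lathe time 254/268 (slack 14); mill time 238/238 (tight).
Slack constraints have shadow price 0 (complementary slackness).
From A_Bᵀ y = c: 1·y_inspection + 6·y_mill time = 38; 4·y_inspection + 1·y_mill time = 14.
→ y_inspection = 2 and y_mill time = 6.
Shadow price of mill time = 6.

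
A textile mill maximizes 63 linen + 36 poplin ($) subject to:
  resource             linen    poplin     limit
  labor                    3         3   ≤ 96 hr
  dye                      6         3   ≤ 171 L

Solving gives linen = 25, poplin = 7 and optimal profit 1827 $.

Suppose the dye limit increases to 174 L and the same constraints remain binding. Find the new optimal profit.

1854

Check each constraint at x*: labor 96/96 (tight); dye 171/171 (tight).
Dual feasibility on the basic columns requires 3·y_labor + 6·y_dye = 63, 3·y_labor + 3·y_dye = 36.
→ y_labor = 3 and y_dye = 9.
Δz = y_dye·Δb = 9 × (3) = 27, so new z* = 1827 + 27 = 1854.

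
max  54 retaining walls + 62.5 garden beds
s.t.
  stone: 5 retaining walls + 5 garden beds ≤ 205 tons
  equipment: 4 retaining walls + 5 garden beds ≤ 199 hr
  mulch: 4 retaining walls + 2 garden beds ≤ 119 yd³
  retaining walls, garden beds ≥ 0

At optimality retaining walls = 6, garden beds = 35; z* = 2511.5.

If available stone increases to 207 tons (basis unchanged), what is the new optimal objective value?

2519.5

At the optimum: stone uses 205 of 205 (binding); equipment uses 199 of 199 (binding); mulch uses 94 of 119 (slack = 25).
By complementary slackness, y = 0 for the non-binding constraint.
From A_Bᵀ y = c: 5·y_stone + 4·y_equipment = 54; 5·y_stone + 5·y_equipment = 62.5.
Solving: y_stone = 4, y_equipment = 8.5.
Δz = y_stone·Δb = 4 × (2) = 8, so new z* = 2511.5 + 8 = 2519.5.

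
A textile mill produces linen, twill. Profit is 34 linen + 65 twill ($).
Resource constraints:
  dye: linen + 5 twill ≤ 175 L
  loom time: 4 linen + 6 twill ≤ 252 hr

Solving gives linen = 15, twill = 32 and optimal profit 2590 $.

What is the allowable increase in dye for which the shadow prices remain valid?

Binding constraints: dye, loom time. The basis is B = [[1,5],[4,6]] with det -14.
Per unit increase in dye, x* moves by d = (-0.4286, 0.2857).
The basis stays optimal until linen reaches 0; allowable increase = 35 L.

35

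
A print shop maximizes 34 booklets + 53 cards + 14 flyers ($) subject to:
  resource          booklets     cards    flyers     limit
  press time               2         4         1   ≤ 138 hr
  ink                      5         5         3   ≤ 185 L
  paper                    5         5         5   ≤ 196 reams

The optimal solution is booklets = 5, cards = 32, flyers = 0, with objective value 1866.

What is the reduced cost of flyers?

-4.5

Binding: press time and ink. Non-binding: paper (11 unused).
Since paper is not tight, its dual is 0.
From A_Bᵀ y = c: 2·y_press time + 5·y_ink = 34; 4·y_press time + 5·y_ink = 53.
This yields shadow prices y_press time = 9.5, y_ink = 3.
Reduced cost of flyers: c₃ − yᵀa₃ = 14 − (9.5·1 + 3·3) = 14 − 18.5 = -4.5.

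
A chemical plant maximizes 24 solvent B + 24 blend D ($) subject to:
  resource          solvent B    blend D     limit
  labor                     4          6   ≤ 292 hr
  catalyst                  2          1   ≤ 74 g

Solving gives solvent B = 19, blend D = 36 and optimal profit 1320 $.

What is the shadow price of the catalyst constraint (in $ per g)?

6

Check each constraint at x*: labor 292/292 (tight); catalyst 74/74 (tight).
Dual feasibility on the basic columns requires 4·y_labor + 2·y_catalyst = 24, 6·y_labor + 1·y_catalyst = 24.
Solving: y_labor = 3, y_catalyst = 6.
Shadow price of catalyst = 6.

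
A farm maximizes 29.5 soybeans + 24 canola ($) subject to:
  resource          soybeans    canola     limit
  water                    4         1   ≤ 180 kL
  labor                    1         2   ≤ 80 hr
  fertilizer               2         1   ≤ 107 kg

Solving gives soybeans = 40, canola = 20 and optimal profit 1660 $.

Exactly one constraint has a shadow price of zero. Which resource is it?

water: 180/180 (binding)
labor: 80/80 (binding)
fertilizer: 100/107 (slack 7)
By complementary slackness, a constraint with positive slack has shadow price 0 → fertilizer.

fertilizer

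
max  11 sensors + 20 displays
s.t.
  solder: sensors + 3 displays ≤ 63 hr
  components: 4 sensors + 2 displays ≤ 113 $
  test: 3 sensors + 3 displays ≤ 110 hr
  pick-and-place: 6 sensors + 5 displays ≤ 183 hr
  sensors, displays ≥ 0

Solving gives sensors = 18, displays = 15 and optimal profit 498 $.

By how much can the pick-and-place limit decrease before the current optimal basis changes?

Binding constraints: solder, pick-and-place. The basis is B = [[1,3],[6,5]] with det -13.
Per unit decrease in pick-and-place, x* moves by d = (-0.2308, 0.0769).
The basis stays optimal until sensors reaches 0; allowable decrease = 78 hr.

78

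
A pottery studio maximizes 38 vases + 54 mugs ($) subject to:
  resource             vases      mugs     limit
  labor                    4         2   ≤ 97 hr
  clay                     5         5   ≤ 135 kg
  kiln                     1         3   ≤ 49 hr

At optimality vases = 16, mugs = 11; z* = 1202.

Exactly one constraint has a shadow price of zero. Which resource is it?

labor: 86/97 (slack 11)
clay: 135/135 (binding)
kiln: 49/49 (binding)
By complementary slackness, a constraint with positive slack has shadow price 0 → labor.

labor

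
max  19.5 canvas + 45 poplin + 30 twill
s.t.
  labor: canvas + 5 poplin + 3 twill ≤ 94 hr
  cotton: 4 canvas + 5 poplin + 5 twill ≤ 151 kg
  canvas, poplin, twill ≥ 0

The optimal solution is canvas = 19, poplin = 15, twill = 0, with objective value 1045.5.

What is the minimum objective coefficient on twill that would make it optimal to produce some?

34

At the optimum: labor uses 94 of 94 (binding); cotton uses 151 of 151 (binding).
From A_Bᵀ y = c: 1·y_labor + 4·y_cotton = 19.5; 5·y_labor + 5·y_cotton = 45.
→ y_labor = 5.5 and y_cotton = 3.5.
twill enters the basis when its profit ≥ yᵀa₃ = 5.5·3 + 3.5·5 = 34.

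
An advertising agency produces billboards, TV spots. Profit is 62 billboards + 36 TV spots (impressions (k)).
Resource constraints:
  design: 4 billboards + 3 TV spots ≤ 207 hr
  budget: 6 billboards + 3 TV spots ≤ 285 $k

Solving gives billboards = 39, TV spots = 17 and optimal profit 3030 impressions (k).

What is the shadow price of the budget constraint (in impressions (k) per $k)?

7

At the optimum: design uses 207 of 207 (binding); budget uses 285 of 285 (binding).
The binding rows give the dual system: 4·y_design + 6·y_budget = 62 and 3·y_design + 3·y_budget = 36.
Solving: y_design = 5, y_budget = 7.
Shadow price of budget = 7.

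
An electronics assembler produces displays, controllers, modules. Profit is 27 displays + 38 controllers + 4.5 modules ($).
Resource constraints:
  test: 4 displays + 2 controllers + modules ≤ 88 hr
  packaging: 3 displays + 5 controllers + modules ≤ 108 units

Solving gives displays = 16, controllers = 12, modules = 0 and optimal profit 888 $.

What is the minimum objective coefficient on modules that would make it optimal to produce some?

8.5

At the optimum: test uses 88 of 88 (binding); packaging uses 108 of 108 (binding).
From A_Bᵀ y = c: 4·y_test + 3·y_packaging = 27; 2·y_test + 5·y_packaging = 38.
Solving: y_test = 1.5, y_packaging = 7.
modules enters the basis when its profit ≥ yᵀa₃ = 1.5·1 + 7·1 = 8.5.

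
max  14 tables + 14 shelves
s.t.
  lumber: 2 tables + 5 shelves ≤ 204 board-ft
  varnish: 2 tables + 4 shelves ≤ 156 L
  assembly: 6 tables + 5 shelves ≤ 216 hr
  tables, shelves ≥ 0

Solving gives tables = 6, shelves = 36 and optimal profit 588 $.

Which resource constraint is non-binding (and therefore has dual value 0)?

lumber: 192/204 (slack 12)
varnish: 156/156 (binding)
assembly: 216/216 (binding)
By complementary slackness, a constraint with positive slack has shadow price 0 → lumber.

lumber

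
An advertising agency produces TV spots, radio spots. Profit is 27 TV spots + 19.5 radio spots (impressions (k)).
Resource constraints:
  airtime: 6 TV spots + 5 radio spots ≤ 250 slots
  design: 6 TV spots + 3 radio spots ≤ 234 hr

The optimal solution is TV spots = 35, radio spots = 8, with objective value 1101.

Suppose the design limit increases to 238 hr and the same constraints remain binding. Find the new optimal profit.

Both airtime and design are binding at x*.
From A_Bᵀ y = c: 6·y_airtime + 6·y_design = 27; 5·y_airtime + 3·y_design = 19.5.
Solving: y_airtime = 3, y_design = 1.5.
Δz = y_design·Δb = 1.5 × (4) = 6, so new z* = 1101 + 6 = 1107.

1107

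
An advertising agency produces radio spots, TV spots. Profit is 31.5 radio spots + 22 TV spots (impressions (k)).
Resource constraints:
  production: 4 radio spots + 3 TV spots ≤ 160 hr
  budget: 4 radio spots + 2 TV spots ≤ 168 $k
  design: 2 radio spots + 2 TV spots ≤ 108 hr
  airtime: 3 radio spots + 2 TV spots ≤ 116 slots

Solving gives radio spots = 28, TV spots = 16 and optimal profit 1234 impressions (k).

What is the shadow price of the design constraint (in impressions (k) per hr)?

0

Binding: production and airtime. Non-binding: budget (24 unused), design (20 unused).
By complementary slackness, y = 0 for the non-binding constraints.
The binding rows give the dual system: 4·y_production + 3·y_airtime = 31.5 and 3·y_production + 2·y_airtime = 22.
Solving: y_production = 3, y_airtime = 6.5.
Shadow price of design = 0.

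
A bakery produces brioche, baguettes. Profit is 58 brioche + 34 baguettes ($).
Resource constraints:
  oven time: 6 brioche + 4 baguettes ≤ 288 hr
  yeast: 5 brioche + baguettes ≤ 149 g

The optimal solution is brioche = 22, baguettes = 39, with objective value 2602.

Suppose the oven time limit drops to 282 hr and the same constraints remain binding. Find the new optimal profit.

2554

Check each constraint at x*: oven time 288/288 (tight); yeast 149/149 (tight).
Dual feasibility on the basic columns requires 6·y_oven time + 5·y_yeast = 58, 4·y_oven time + 1·y_yeast = 34.
→ y_oven time = 8 and y_yeast = 2.
Δz = y_oven time·Δb = 8 × (-6) = -48, so new z* = 2602 − 48 = 2554.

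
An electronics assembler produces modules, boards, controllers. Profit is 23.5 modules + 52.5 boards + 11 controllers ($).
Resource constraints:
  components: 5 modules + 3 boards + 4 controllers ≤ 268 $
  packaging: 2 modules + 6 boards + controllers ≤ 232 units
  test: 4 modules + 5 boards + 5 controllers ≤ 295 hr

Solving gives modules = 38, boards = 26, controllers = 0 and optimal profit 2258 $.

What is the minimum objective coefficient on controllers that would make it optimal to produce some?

Check each constraint at x*: components 268/268 (tight); packaging 232/232 (tight); test 282/295 (slack 13).
Slack constraints have shadow price 0 (complementary slackness).
From A_Bᵀ y = c: 5·y_components + 2·y_packaging = 23.5; 3·y_components + 6·y_packaging = 52.5.
Solving: y_components = 1.5, y_packaging = 8.
controllers enters the basis when its profit ≥ yᵀa₃ = 1.5·4 + 8·1 = 14.

14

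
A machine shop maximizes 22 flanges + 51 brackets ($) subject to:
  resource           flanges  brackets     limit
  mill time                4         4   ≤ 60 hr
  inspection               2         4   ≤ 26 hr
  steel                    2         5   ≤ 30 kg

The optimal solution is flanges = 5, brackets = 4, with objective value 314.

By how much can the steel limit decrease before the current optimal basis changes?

Binding constraints: inspection, steel. The basis is B = [[2,4],[2,5]] with det 2.
Per unit decrease in steel, x* moves by d = (2, -1).
The basis stays optimal until brackets reaches 0; allowable decrease = 4 kg.

4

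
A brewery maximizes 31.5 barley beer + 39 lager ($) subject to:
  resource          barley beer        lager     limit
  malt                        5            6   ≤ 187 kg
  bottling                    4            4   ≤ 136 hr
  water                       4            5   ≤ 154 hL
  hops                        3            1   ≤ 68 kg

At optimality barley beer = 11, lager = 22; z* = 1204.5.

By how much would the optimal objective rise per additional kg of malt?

1.5

Binding: malt and water. Non-binding: bottling (4 unused), hops (13 unused).
Slack constraints have shadow price 0 (complementary slackness).
The binding rows give the dual system: 5·y_malt + 4·y_water = 31.5 and 6·y_malt + 5·y_water = 39.
Solving: y_malt = 1.5, y_water = 6.
Shadow price of malt = 1.5.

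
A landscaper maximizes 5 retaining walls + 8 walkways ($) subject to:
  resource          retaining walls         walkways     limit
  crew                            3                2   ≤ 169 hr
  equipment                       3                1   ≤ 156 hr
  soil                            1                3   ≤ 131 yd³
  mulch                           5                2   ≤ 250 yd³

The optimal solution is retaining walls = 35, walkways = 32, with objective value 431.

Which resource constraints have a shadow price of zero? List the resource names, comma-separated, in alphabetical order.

crew: 169/169 (binding)
equipment: 137/156 (slack 19)
soil: 131/131 (binding)
mulch: 239/250 (slack 11)
By complementary slackness, a constraint with positive slack has shadow price 0 → equipment, mulch.

equipment, mulch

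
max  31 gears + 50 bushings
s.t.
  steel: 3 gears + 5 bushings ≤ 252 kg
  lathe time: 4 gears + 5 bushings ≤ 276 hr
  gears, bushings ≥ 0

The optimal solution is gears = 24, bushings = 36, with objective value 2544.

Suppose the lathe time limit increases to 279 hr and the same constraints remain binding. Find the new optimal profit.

2547

Check each constraint at x*: steel 252/252 (tight); lathe time 276/276 (tight).
Dual feasibility on the basic columns requires 3·y_steel + 4·y_lathe time = 31, 5·y_steel + 5·y_lathe time = 50.
This yields shadow prices y_steel = 9, y_lathe time = 1.
Δz = y_lathe time·Δb = 1 × (3) = 3, so new z* = 2544 + 3 = 2547.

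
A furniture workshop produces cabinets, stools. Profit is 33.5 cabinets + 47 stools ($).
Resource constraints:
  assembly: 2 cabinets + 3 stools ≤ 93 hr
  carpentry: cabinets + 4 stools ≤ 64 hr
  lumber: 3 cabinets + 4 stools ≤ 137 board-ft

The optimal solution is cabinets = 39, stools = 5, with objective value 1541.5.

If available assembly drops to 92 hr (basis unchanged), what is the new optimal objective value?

Binding: assembly and lumber. Non-binding: carpentry (5 unused).
Since carpentry is not tight, its dual is 0.
The binding rows give the dual system: 2·y_assembly + 3·y_lumber = 33.5 and 3·y_assembly + 4·y_lumber = 47.
→ y_assembly = 7 and y_lumber = 6.5.
Δz = y_assembly·Δb = 7 × (-1) = -7, so new z* = 1541.5 − 7 = 1534.5.

1534.5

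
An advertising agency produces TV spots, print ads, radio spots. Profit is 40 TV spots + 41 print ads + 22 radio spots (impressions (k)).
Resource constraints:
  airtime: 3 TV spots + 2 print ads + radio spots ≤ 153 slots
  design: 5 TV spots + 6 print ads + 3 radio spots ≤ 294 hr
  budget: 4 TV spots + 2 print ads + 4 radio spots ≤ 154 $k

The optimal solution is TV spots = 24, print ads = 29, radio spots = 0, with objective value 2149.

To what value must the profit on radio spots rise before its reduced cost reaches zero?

Binding: design and budget. Non-binding: airtime (23 unused).
By complementary slackness, y = 0 for the non-binding constraint.
From A_Bᵀ y = c: 5·y_design + 4·y_budget = 40; 6·y_design + 2·y_budget = 41.
This yields shadow prices y_design = 6, y_budget = 2.5.
radio spots enters the basis when its profit ≥ yᵀa₃ = 6·3 + 2.5·4 = 28.

28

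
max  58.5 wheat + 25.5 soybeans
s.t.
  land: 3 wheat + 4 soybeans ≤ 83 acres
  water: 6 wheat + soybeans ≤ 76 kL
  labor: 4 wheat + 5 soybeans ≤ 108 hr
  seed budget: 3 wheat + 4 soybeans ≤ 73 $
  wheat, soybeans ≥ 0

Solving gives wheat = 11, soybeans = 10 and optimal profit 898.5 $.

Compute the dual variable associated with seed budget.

Binding: water and seed budget. Non-binding: land (10 unused), labor (14 unused).
By complementary slackness, y = 0 for the non-binding constraints.
From A_Bᵀ y = c: 6·y_water + 3·y_seed budget = 58.5; 1·y_water + 4·y_seed budget = 25.5.
→ y_water = 7.5 and y_seed budget = 4.5.
Shadow price of seed budget = 4.5.

4.5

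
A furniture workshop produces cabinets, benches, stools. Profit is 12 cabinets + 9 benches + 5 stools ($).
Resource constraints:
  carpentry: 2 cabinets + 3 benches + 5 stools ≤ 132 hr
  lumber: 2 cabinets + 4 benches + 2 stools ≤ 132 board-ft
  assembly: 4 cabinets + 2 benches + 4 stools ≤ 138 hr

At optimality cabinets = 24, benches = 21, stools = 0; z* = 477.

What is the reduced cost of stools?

-7

At the optimum: carpentry uses 111 of 132 (slack = 21); lumber uses 132 of 132 (binding); assembly uses 138 of 138 (binding).
By complementary slackness, y = 0 for the non-binding constraint.
The binding rows give the dual system: 2·y_lumber + 4·y_assembly = 12 and 4·y_lumber + 2·y_assembly = 9.
This yields shadow prices y_lumber = 1, y_assembly = 2.5.
Reduced cost of stools: c₃ − yᵀa₃ = 5 − (1·2 + 2.5·4) = 5 − 12 = -7.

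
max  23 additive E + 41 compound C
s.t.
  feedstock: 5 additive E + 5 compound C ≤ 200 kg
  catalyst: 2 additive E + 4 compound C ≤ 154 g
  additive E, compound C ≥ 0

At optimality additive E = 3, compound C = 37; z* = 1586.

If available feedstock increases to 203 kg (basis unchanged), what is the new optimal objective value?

1589

Check each constraint at x*: feedstock 200/200 (tight); catalyst 154/154 (tight).
From A_Bᵀ y = c: 5·y_feedstock + 2·y_catalyst = 23; 5·y_feedstock + 4·y_catalyst = 41.
→ y_feedstock = 1 and y_catalyst = 9.
Δz = y_feedstock·Δb = 1 × (3) = 3, so new z* = 1586 + 3 = 1589.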